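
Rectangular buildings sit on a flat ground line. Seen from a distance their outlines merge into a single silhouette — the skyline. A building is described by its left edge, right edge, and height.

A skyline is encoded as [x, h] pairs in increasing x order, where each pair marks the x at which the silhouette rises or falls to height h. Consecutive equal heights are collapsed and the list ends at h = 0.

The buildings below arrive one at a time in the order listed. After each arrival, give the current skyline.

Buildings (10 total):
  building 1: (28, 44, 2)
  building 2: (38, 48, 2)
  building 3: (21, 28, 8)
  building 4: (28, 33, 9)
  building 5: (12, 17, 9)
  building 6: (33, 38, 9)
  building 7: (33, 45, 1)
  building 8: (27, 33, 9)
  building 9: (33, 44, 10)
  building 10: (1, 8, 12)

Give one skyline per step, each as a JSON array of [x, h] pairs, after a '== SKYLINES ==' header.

== SKYLINES ==
[[28,2],[44,0]]
[[28,2],[48,0]]
[[21,8],[28,2],[48,0]]
[[21,8],[28,9],[33,2],[48,0]]
[[12,9],[17,0],[21,8],[28,9],[33,2],[48,0]]
[[12,9],[17,0],[21,8],[28,9],[38,2],[48,0]]
[[12,9],[17,0],[21,8],[28,9],[38,2],[48,0]]
[[12,9],[17,0],[21,8],[27,9],[38,2],[48,0]]
[[12,9],[17,0],[21,8],[27,9],[33,10],[44,2],[48,0]]
[[1,12],[8,0],[12,9],[17,0],[21,8],[27,9],[33,10],[44,2],[48,0]]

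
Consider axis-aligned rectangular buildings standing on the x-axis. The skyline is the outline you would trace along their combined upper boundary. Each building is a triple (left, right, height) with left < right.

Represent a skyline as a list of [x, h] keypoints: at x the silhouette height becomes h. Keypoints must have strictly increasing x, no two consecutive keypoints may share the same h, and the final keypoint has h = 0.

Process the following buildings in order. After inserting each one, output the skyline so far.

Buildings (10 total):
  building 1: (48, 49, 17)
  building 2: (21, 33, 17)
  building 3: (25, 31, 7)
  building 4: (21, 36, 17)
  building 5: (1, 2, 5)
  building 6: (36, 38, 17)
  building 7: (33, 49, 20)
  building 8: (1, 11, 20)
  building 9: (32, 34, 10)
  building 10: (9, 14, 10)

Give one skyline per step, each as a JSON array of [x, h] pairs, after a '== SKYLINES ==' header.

== SKYLINES ==
[[48,17],[49,0]]
[[21,17],[33,0],[48,17],[49,0]]
[[21,17],[33,0],[48,17],[49,0]]
[[21,17],[36,0],[48,17],[49,0]]
[[1,5],[2,0],[21,17],[36,0],[48,17],[49,0]]
[[1,5],[2,0],[21,17],[38,0],[48,17],[49,0]]
[[1,5],[2,0],[21,17],[33,20],[49,0]]
[[1,20],[11,0],[21,17],[33,20],[49,0]]
[[1,20],[11,0],[21,17],[33,20],[49,0]]
[[1,20],[11,10],[14,0],[21,17],[33,20],[49,0]]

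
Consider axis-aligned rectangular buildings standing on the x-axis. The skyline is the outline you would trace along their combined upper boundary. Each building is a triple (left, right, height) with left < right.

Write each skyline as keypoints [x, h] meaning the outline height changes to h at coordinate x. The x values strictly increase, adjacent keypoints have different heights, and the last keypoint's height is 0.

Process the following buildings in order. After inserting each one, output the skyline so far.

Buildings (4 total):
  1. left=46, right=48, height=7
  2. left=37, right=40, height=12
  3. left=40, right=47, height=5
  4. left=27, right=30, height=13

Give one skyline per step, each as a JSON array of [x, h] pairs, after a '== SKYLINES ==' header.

== SKYLINES ==
[[46,7],[48,0]]
[[37,12],[40,0],[46,7],[48,0]]
[[37,12],[40,5],[46,7],[48,0]]
[[27,13],[30,0],[37,12],[40,5],[46,7],[48,0]]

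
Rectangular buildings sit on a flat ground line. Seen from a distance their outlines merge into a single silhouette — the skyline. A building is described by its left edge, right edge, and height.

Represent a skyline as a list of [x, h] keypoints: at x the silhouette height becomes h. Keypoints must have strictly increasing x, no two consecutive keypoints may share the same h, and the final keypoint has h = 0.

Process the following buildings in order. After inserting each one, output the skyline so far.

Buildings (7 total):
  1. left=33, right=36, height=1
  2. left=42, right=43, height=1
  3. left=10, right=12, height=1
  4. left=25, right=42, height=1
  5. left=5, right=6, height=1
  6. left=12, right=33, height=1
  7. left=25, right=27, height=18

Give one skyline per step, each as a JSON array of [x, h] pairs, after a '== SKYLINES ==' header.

== SKYLINES ==
[[33,1],[36,0]]
[[33,1],[36,0],[42,1],[43,0]]
[[10,1],[12,0],[33,1],[36,0],[42,1],[43,0]]
[[10,1],[12,0],[25,1],[43,0]]
[[5,1],[6,0],[10,1],[12,0],[25,1],[43,0]]
[[5,1],[6,0],[10,1],[43,0]]
[[5,1],[6,0],[10,1],[25,18],[27,1],[43,0]]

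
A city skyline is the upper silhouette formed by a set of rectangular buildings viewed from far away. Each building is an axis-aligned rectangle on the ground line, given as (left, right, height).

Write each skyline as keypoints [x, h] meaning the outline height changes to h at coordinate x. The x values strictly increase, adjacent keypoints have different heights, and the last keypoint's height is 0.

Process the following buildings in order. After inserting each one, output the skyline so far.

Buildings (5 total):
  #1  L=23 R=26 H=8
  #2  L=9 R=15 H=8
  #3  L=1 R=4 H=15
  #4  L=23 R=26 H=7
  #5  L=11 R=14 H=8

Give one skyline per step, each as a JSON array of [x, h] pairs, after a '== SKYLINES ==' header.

== SKYLINES ==
[[23,8],[26,0]]
[[9,8],[15,0],[23,8],[26,0]]
[[1,15],[4,0],[9,8],[15,0],[23,8],[26,0]]
[[1,15],[4,0],[9,8],[15,0],[23,8],[26,0]]
[[1,15],[4,0],[9,8],[15,0],[23,8],[26,0]]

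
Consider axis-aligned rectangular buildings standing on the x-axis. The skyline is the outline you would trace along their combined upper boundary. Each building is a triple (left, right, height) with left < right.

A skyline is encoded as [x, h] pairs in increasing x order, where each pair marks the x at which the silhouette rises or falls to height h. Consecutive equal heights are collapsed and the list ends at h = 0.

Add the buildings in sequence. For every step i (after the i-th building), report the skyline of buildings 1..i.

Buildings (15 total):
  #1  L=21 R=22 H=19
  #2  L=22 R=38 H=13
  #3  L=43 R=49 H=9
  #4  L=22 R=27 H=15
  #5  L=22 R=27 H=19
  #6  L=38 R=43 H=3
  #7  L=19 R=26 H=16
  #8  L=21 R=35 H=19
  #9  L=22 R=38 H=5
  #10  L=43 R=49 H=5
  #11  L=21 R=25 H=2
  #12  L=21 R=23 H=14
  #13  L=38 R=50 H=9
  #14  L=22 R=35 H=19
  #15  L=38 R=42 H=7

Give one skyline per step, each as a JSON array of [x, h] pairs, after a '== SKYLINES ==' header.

== SKYLINES ==
[[21,19],[22,0]]
[[21,19],[22,13],[38,0]]
[[21,19],[22,13],[38,0],[43,9],[49,0]]
[[21,19],[22,15],[27,13],[38,0],[43,9],[49,0]]
[[21,19],[27,13],[38,0],[43,9],[49,0]]
[[21,19],[27,13],[38,3],[43,9],[49,0]]
[[19,16],[21,19],[27,13],[38,3],[43,9],[49,0]]
[[19,16],[21,19],[35,13],[38,3],[43,9],[49,0]]
[[19,16],[21,19],[35,13],[38,3],[43,9],[49,0]]
[[19,16],[21,19],[35,13],[38,3],[43,9],[49,0]]
[[19,16],[21,19],[35,13],[38,3],[43,9],[49,0]]
[[19,16],[21,19],[35,13],[38,3],[43,9],[49,0]]
[[19,16],[21,19],[35,13],[38,9],[50,0]]
[[19,16],[21,19],[35,13],[38,9],[50,0]]
[[19,16],[21,19],[35,13],[38,9],[50,0]]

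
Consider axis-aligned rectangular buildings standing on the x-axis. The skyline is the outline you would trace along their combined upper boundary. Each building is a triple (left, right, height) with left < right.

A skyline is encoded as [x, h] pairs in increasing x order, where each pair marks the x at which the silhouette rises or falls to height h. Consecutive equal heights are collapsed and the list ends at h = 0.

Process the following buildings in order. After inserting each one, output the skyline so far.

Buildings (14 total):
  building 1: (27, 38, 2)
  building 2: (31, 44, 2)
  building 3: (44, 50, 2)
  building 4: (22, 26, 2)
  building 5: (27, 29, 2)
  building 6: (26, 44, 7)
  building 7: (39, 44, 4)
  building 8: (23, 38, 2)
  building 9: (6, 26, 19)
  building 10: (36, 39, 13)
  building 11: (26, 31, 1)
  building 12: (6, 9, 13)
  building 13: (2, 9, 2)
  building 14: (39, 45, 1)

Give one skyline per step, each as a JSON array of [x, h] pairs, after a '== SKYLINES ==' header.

== SKYLINES ==
[[27,2],[38,0]]
[[27,2],[44,0]]
[[27,2],[50,0]]
[[22,2],[26,0],[27,2],[50,0]]
[[22,2],[26,0],[27,2],[50,0]]
[[22,2],[26,7],[44,2],[50,0]]
[[22,2],[26,7],[44,2],[50,0]]
[[22,2],[26,7],[44,2],[50,0]]
[[6,19],[26,7],[44,2],[50,0]]
[[6,19],[26,7],[36,13],[39,7],[44,2],[50,0]]
[[6,19],[26,7],[36,13],[39,7],[44,2],[50,0]]
[[6,19],[26,7],[36,13],[39,7],[44,2],[50,0]]
[[2,2],[6,19],[26,7],[36,13],[39,7],[44,2],[50,0]]
[[2,2],[6,19],[26,7],[36,13],[39,7],[44,2],[50,0]]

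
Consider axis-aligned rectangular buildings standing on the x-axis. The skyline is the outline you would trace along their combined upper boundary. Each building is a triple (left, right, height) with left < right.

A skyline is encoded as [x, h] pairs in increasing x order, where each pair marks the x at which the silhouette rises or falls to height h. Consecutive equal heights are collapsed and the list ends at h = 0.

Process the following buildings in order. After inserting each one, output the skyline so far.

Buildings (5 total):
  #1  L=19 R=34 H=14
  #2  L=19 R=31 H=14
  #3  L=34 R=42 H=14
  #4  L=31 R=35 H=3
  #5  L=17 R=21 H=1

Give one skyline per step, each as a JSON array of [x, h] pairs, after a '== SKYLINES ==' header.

== SKYLINES ==
[[19,14],[34,0]]
[[19,14],[34,0]]
[[19,14],[42,0]]
[[19,14],[42,0]]
[[17,1],[19,14],[42,0]]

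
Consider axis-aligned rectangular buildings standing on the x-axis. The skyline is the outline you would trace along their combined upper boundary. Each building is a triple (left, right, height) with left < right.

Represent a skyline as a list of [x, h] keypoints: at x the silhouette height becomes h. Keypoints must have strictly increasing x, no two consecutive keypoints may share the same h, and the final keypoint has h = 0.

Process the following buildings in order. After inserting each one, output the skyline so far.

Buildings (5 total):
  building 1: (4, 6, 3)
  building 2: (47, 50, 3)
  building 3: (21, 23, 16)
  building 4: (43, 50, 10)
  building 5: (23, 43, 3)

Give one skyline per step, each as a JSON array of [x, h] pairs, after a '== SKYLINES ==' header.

== SKYLINES ==
[[4,3],[6,0]]
[[4,3],[6,0],[47,3],[50,0]]
[[4,3],[6,0],[21,16],[23,0],[47,3],[50,0]]
[[4,3],[6,0],[21,16],[23,0],[43,10],[50,0]]
[[4,3],[6,0],[21,16],[23,3],[43,10],[50,0]]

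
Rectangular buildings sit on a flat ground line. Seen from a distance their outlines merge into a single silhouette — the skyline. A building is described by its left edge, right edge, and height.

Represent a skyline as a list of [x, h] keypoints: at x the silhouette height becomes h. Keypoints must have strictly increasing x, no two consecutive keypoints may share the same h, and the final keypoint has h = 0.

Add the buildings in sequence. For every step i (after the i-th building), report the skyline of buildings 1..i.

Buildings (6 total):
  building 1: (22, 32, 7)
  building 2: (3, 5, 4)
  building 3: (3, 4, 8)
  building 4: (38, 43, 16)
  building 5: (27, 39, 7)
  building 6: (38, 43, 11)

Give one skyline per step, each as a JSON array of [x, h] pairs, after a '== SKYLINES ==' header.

== SKYLINES ==
[[22,7],[32,0]]
[[3,4],[5,0],[22,7],[32,0]]
[[3,8],[4,4],[5,0],[22,7],[32,0]]
[[3,8],[4,4],[5,0],[22,7],[32,0],[38,16],[43,0]]
[[3,8],[4,4],[5,0],[22,7],[38,16],[43,0]]
[[3,8],[4,4],[5,0],[22,7],[38,16],[43,0]]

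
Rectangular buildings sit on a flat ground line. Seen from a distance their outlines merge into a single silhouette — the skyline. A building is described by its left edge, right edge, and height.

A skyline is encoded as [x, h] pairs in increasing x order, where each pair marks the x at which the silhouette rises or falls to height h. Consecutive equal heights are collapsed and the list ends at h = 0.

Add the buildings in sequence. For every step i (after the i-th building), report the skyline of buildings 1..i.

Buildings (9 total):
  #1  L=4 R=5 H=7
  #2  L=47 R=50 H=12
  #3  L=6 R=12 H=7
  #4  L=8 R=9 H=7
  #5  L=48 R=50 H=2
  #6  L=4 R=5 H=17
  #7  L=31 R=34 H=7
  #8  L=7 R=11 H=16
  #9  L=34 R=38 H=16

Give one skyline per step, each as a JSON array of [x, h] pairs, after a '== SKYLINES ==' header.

== SKYLINES ==
[[4,7],[5,0]]
[[4,7],[5,0],[47,12],[50,0]]
[[4,7],[5,0],[6,7],[12,0],[47,12],[50,0]]
[[4,7],[5,0],[6,7],[12,0],[47,12],[50,0]]
[[4,7],[5,0],[6,7],[12,0],[47,12],[50,0]]
[[4,17],[5,0],[6,7],[12,0],[47,12],[50,0]]
[[4,17],[5,0],[6,7],[12,0],[31,7],[34,0],[47,12],[50,0]]
[[4,17],[5,0],[6,7],[7,16],[11,7],[12,0],[31,7],[34,0],[47,12],[50,0]]
[[4,17],[5,0],[6,7],[7,16],[11,7],[12,0],[31,7],[34,16],[38,0],[47,12],[50,0]]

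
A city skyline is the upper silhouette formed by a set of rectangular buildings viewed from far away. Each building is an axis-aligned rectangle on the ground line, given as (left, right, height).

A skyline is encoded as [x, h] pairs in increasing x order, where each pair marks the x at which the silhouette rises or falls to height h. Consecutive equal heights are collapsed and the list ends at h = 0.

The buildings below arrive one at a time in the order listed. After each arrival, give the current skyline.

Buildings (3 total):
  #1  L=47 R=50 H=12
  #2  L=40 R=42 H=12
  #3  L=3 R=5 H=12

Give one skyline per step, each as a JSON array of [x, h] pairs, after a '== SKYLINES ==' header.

== SKYLINES ==
[[47,12],[50,0]]
[[40,12],[42,0],[47,12],[50,0]]
[[3,12],[5,0],[40,12],[42,0],[47,12],[50,0]]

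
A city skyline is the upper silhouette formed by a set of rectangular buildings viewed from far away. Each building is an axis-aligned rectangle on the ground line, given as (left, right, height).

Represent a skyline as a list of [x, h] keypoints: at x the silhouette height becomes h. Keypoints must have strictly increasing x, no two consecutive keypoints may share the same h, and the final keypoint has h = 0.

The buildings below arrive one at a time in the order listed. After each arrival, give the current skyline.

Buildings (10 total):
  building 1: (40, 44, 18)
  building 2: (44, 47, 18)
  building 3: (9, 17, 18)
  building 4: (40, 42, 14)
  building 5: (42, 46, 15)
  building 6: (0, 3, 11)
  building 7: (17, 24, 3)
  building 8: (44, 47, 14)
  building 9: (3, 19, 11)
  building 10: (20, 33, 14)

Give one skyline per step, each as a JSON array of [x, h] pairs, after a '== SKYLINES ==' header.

== SKYLINES ==
[[40,18],[44,0]]
[[40,18],[47,0]]
[[9,18],[17,0],[40,18],[47,0]]
[[9,18],[17,0],[40,18],[47,0]]
[[9,18],[17,0],[40,18],[47,0]]
[[0,11],[3,0],[9,18],[17,0],[40,18],[47,0]]
[[0,11],[3,0],[9,18],[17,3],[24,0],[40,18],[47,0]]
[[0,11],[3,0],[9,18],[17,3],[24,0],[40,18],[47,0]]
[[0,11],[9,18],[17,11],[19,3],[24,0],[40,18],[47,0]]
[[0,11],[9,18],[17,11],[19,3],[20,14],[33,0],[40,18],[47,0]]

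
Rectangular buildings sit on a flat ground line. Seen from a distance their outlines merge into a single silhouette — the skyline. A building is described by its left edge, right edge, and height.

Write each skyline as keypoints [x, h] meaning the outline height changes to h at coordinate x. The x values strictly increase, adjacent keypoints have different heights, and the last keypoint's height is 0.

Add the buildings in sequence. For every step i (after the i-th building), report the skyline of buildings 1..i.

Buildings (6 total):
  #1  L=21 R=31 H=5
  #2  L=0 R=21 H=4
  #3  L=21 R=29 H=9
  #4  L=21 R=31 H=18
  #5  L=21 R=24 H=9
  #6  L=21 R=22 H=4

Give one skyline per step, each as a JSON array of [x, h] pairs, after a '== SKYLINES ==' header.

== SKYLINES ==
[[21,5],[31,0]]
[[0,4],[21,5],[31,0]]
[[0,4],[21,9],[29,5],[31,0]]
[[0,4],[21,18],[31,0]]
[[0,4],[21,18],[31,0]]
[[0,4],[21,18],[31,0]]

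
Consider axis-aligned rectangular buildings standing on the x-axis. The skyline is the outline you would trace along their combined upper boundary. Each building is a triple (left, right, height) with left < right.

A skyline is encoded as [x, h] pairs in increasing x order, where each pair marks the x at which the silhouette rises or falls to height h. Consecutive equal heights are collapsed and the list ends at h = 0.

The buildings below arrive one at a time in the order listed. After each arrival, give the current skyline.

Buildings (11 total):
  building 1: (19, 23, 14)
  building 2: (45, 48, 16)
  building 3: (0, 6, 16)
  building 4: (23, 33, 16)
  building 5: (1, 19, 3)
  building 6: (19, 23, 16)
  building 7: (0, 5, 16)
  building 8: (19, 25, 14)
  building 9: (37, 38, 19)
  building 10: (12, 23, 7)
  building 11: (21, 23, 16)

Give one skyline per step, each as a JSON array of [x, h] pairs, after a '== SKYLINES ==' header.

== SKYLINES ==
[[19,14],[23,0]]
[[19,14],[23,0],[45,16],[48,0]]
[[0,16],[6,0],[19,14],[23,0],[45,16],[48,0]]
[[0,16],[6,0],[19,14],[23,16],[33,0],[45,16],[48,0]]
[[0,16],[6,3],[19,14],[23,16],[33,0],[45,16],[48,0]]
[[0,16],[6,3],[19,16],[33,0],[45,16],[48,0]]
[[0,16],[6,3],[19,16],[33,0],[45,16],[48,0]]
[[0,16],[6,3],[19,16],[33,0],[45,16],[48,0]]
[[0,16],[6,3],[19,16],[33,0],[37,19],[38,0],[45,16],[48,0]]
[[0,16],[6,3],[12,7],[19,16],[33,0],[37,19],[38,0],[45,16],[48,0]]
[[0,16],[6,3],[12,7],[19,16],[33,0],[37,19],[38,0],[45,16],[48,0]]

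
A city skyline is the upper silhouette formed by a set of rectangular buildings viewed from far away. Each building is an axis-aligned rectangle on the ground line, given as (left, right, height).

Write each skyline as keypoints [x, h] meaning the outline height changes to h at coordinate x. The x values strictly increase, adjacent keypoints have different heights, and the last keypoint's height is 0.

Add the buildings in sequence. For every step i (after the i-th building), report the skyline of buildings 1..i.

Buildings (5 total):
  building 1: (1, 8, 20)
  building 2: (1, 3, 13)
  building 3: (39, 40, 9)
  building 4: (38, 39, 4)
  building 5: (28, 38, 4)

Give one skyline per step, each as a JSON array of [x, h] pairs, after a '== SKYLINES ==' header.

== SKYLINES ==
[[1,20],[8,0]]
[[1,20],[8,0]]
[[1,20],[8,0],[39,9],[40,0]]
[[1,20],[8,0],[38,4],[39,9],[40,0]]
[[1,20],[8,0],[28,4],[39,9],[40,0]]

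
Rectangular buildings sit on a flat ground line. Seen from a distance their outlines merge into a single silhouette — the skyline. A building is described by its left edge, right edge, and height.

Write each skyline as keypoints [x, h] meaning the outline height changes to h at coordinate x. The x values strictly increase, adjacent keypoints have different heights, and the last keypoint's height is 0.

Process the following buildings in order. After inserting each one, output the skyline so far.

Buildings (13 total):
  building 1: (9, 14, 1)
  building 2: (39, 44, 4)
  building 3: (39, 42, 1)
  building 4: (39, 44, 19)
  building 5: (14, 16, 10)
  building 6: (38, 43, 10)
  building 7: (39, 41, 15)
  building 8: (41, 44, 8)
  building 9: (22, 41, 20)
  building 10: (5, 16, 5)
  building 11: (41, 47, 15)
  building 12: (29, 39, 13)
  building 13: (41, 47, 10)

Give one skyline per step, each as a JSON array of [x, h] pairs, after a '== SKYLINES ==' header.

== SKYLINES ==
[[9,1],[14,0]]
[[9,1],[14,0],[39,4],[44,0]]
[[9,1],[14,0],[39,4],[44,0]]
[[9,1],[14,0],[39,19],[44,0]]
[[9,1],[14,10],[16,0],[39,19],[44,0]]
[[9,1],[14,10],[16,0],[38,10],[39,19],[44,0]]
[[9,1],[14,10],[16,0],[38,10],[39,19],[44,0]]
[[9,1],[14,10],[16,0],[38,10],[39,19],[44,0]]
[[9,1],[14,10],[16,0],[22,20],[41,19],[44,0]]
[[5,5],[14,10],[16,0],[22,20],[41,19],[44,0]]
[[5,5],[14,10],[16,0],[22,20],[41,19],[44,15],[47,0]]
[[5,5],[14,10],[16,0],[22,20],[41,19],[44,15],[47,0]]
[[5,5],[14,10],[16,0],[22,20],[41,19],[44,15],[47,0]]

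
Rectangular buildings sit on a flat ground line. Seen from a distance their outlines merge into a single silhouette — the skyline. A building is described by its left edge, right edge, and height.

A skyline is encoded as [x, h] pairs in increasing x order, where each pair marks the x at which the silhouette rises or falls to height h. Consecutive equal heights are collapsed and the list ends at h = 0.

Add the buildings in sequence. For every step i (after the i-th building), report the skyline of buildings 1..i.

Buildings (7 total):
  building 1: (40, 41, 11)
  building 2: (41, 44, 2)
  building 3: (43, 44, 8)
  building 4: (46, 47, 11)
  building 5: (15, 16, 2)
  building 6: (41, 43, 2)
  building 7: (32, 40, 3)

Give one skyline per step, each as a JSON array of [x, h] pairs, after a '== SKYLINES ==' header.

== SKYLINES ==
[[40,11],[41,0]]
[[40,11],[41,2],[44,0]]
[[40,11],[41,2],[43,8],[44,0]]
[[40,11],[41,2],[43,8],[44,0],[46,11],[47,0]]
[[15,2],[16,0],[40,11],[41,2],[43,8],[44,0],[46,11],[47,0]]
[[15,2],[16,0],[40,11],[41,2],[43,8],[44,0],[46,11],[47,0]]
[[15,2],[16,0],[32,3],[40,11],[41,2],[43,8],[44,0],[46,11],[47,0]]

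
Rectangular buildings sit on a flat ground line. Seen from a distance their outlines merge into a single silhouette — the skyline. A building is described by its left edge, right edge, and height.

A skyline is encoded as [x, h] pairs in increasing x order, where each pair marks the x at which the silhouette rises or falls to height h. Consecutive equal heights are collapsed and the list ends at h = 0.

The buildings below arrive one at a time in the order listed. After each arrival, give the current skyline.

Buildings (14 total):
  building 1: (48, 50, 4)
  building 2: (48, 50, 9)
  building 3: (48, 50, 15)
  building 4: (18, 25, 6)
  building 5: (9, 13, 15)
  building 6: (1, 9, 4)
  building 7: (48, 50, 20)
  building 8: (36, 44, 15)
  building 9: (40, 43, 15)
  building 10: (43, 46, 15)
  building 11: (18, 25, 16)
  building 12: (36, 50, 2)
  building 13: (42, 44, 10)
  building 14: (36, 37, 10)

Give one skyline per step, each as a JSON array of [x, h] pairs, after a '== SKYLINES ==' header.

== SKYLINES ==
[[48,4],[50,0]]
[[48,9],[50,0]]
[[48,15],[50,0]]
[[18,6],[25,0],[48,15],[50,0]]
[[9,15],[13,0],[18,6],[25,0],[48,15],[50,0]]
[[1,4],[9,15],[13,0],[18,6],[25,0],[48,15],[50,0]]
[[1,4],[9,15],[13,0],[18,6],[25,0],[48,20],[50,0]]
[[1,4],[9,15],[13,0],[18,6],[25,0],[36,15],[44,0],[48,20],[50,0]]
[[1,4],[9,15],[13,0],[18,6],[25,0],[36,15],[44,0],[48,20],[50,0]]
[[1,4],[9,15],[13,0],[18,6],[25,0],[36,15],[46,0],[48,20],[50,0]]
[[1,4],[9,15],[13,0],[18,16],[25,0],[36,15],[46,0],[48,20],[50,0]]
[[1,4],[9,15],[13,0],[18,16],[25,0],[36,15],[46,2],[48,20],[50,0]]
[[1,4],[9,15],[13,0],[18,16],[25,0],[36,15],[46,2],[48,20],[50,0]]
[[1,4],[9,15],[13,0],[18,16],[25,0],[36,15],[46,2],[48,20],[50,0]]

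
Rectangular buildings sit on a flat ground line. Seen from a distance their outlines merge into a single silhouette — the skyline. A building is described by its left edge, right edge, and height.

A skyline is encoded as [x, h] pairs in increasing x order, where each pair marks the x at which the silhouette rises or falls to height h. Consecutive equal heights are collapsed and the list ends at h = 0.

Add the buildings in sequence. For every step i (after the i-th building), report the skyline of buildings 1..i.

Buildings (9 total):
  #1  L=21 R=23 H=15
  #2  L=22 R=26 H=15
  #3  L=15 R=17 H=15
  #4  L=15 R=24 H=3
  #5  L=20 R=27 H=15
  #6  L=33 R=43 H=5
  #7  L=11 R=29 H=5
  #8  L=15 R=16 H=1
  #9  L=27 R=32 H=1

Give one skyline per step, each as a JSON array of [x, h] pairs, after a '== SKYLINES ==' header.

== SKYLINES ==
[[21,15],[23,0]]
[[21,15],[26,0]]
[[15,15],[17,0],[21,15],[26,0]]
[[15,15],[17,3],[21,15],[26,0]]
[[15,15],[17,3],[20,15],[27,0]]
[[15,15],[17,3],[20,15],[27,0],[33,5],[43,0]]
[[11,5],[15,15],[17,5],[20,15],[27,5],[29,0],[33,5],[43,0]]
[[11,5],[15,15],[17,5],[20,15],[27,5],[29,0],[33,5],[43,0]]
[[11,5],[15,15],[17,5],[20,15],[27,5],[29,1],[32,0],[33,5],[43,0]]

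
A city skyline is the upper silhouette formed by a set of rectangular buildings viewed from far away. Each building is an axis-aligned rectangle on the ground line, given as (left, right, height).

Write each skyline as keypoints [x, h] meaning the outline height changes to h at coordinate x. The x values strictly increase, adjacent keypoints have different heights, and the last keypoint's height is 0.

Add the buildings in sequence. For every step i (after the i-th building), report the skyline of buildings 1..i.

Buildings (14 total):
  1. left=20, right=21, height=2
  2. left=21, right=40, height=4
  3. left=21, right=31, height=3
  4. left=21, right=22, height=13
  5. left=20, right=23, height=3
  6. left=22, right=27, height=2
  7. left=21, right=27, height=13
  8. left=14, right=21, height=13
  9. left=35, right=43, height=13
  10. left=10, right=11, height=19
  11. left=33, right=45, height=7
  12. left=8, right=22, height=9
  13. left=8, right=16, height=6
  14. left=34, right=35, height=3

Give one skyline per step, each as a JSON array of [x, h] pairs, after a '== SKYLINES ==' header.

== SKYLINES ==
[[20,2],[21,0]]
[[20,2],[21,4],[40,0]]
[[20,2],[21,4],[40,0]]
[[20,2],[21,13],[22,4],[40,0]]
[[20,3],[21,13],[22,4],[40,0]]
[[20,3],[21,13],[22,4],[40,0]]
[[20,3],[21,13],[27,4],[40,0]]
[[14,13],[27,4],[40,0]]
[[14,13],[27,4],[35,13],[43,0]]
[[10,19],[11,0],[14,13],[27,4],[35,13],[43,0]]
[[10,19],[11,0],[14,13],[27,4],[33,7],[35,13],[43,7],[45,0]]
[[8,9],[10,19],[11,9],[14,13],[27,4],[33,7],[35,13],[43,7],[45,0]]
[[8,9],[10,19],[11,9],[14,13],[27,4],[33,7],[35,13],[43,7],[45,0]]
[[8,9],[10,19],[11,9],[14,13],[27,4],[33,7],[35,13],[43,7],[45,0]]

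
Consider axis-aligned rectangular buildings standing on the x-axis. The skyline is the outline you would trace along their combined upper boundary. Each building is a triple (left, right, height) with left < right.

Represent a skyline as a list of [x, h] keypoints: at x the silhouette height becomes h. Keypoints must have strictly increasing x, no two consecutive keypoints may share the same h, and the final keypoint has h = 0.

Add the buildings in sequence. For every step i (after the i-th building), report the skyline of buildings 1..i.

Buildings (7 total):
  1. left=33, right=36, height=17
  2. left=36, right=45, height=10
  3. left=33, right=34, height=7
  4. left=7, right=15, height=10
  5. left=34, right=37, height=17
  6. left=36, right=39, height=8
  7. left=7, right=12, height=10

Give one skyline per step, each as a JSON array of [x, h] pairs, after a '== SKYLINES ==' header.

== SKYLINES ==
[[33,17],[36,0]]
[[33,17],[36,10],[45,0]]
[[33,17],[36,10],[45,0]]
[[7,10],[15,0],[33,17],[36,10],[45,0]]
[[7,10],[15,0],[33,17],[37,10],[45,0]]
[[7,10],[15,0],[33,17],[37,10],[45,0]]
[[7,10],[15,0],[33,17],[37,10],[45,0]]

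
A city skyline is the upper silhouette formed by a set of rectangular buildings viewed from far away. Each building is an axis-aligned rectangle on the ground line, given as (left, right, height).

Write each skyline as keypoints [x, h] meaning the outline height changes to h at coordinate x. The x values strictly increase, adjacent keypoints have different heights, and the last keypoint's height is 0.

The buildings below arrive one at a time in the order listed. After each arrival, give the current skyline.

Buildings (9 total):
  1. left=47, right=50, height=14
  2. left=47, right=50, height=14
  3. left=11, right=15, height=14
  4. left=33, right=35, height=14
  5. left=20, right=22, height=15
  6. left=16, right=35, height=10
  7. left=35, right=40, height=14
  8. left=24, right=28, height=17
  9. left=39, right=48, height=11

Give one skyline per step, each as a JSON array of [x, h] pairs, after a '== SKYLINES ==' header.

== SKYLINES ==
[[47,14],[50,0]]
[[47,14],[50,0]]
[[11,14],[15,0],[47,14],[50,0]]
[[11,14],[15,0],[33,14],[35,0],[47,14],[50,0]]
[[11,14],[15,0],[20,15],[22,0],[33,14],[35,0],[47,14],[50,0]]
[[11,14],[15,0],[16,10],[20,15],[22,10],[33,14],[35,0],[47,14],[50,0]]
[[11,14],[15,0],[16,10],[20,15],[22,10],[33,14],[40,0],[47,14],[50,0]]
[[11,14],[15,0],[16,10],[20,15],[22,10],[24,17],[28,10],[33,14],[40,0],[47,14],[50,0]]
[[11,14],[15,0],[16,10],[20,15],[22,10],[24,17],[28,10],[33,14],[40,11],[47,14],[50,0]]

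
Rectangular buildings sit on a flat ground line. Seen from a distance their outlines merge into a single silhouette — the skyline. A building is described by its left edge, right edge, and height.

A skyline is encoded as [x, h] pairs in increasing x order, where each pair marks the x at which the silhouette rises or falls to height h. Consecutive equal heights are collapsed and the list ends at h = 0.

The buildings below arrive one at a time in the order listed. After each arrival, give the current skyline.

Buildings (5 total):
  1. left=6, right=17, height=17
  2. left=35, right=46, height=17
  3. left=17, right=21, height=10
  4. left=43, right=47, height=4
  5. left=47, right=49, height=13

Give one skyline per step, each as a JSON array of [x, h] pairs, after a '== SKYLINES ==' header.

== SKYLINES ==
[[6,17],[17,0]]
[[6,17],[17,0],[35,17],[46,0]]
[[6,17],[17,10],[21,0],[35,17],[46,0]]
[[6,17],[17,10],[21,0],[35,17],[46,4],[47,0]]
[[6,17],[17,10],[21,0],[35,17],[46,4],[47,13],[49,0]]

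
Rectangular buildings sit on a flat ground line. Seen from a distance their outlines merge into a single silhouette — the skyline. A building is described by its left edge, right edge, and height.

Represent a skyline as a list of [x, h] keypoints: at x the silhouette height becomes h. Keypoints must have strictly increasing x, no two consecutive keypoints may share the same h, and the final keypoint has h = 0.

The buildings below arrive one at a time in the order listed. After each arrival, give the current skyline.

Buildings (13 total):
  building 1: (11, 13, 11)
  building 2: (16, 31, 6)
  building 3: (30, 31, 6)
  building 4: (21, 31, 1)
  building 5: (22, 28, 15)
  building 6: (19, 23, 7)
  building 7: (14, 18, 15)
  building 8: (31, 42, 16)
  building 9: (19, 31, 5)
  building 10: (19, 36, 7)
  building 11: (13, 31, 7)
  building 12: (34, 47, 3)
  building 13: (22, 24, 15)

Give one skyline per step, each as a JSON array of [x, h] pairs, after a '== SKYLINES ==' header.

== SKYLINES ==
[[11,11],[13,0]]
[[11,11],[13,0],[16,6],[31,0]]
[[11,11],[13,0],[16,6],[31,0]]
[[11,11],[13,0],[16,6],[31,0]]
[[11,11],[13,0],[16,6],[22,15],[28,6],[31,0]]
[[11,11],[13,0],[16,6],[19,7],[22,15],[28,6],[31,0]]
[[11,11],[13,0],[14,15],[18,6],[19,7],[22,15],[28,6],[31,0]]
[[11,11],[13,0],[14,15],[18,6],[19,7],[22,15],[28,6],[31,16],[42,0]]
[[11,11],[13,0],[14,15],[18,6],[19,7],[22,15],[28,6],[31,16],[42,0]]
[[11,11],[13,0],[14,15],[18,6],[19,7],[22,15],[28,7],[31,16],[42,0]]
[[11,11],[13,7],[14,15],[18,7],[22,15],[28,7],[31,16],[42,0]]
[[11,11],[13,7],[14,15],[18,7],[22,15],[28,7],[31,16],[42,3],[47,0]]
[[11,11],[13,7],[14,15],[18,7],[22,15],[28,7],[31,16],[42,3],[47,0]]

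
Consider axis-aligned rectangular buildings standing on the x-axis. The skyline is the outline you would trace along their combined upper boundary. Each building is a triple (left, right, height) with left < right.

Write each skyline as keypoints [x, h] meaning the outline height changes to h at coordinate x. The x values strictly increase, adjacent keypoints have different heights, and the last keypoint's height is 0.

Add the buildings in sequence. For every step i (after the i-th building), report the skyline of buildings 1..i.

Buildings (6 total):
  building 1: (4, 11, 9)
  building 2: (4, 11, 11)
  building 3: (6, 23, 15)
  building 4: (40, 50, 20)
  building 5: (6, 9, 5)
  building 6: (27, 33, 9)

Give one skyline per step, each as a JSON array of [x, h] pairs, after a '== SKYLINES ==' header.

== SKYLINES ==
[[4,9],[11,0]]
[[4,11],[11,0]]
[[4,11],[6,15],[23,0]]
[[4,11],[6,15],[23,0],[40,20],[50,0]]
[[4,11],[6,15],[23,0],[40,20],[50,0]]
[[4,11],[6,15],[23,0],[27,9],[33,0],[40,20],[50,0]]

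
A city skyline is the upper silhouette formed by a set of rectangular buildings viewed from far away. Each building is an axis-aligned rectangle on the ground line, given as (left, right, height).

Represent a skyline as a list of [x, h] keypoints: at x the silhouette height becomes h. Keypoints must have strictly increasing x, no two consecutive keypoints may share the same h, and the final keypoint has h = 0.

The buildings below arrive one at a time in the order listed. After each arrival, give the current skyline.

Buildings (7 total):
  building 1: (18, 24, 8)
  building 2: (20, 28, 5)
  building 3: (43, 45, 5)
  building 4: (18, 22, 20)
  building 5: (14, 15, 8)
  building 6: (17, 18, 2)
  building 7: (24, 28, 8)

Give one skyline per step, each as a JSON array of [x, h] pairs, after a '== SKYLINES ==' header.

== SKYLINES ==
[[18,8],[24,0]]
[[18,8],[24,5],[28,0]]
[[18,8],[24,5],[28,0],[43,5],[45,0]]
[[18,20],[22,8],[24,5],[28,0],[43,5],[45,0]]
[[14,8],[15,0],[18,20],[22,8],[24,5],[28,0],[43,5],[45,0]]
[[14,8],[15,0],[17,2],[18,20],[22,8],[24,5],[28,0],[43,5],[45,0]]
[[14,8],[15,0],[17,2],[18,20],[22,8],[28,0],[43,5],[45,0]]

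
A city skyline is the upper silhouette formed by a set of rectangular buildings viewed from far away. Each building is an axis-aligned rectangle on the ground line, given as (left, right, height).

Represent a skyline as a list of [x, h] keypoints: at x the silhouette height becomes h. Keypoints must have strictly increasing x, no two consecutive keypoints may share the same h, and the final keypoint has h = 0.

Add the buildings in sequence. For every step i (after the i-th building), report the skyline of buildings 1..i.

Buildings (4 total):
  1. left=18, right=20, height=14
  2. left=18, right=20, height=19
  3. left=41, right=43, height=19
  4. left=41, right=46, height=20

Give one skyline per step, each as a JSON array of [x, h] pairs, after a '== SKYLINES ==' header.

== SKYLINES ==
[[18,14],[20,0]]
[[18,19],[20,0]]
[[18,19],[20,0],[41,19],[43,0]]
[[18,19],[20,0],[41,20],[46,0]]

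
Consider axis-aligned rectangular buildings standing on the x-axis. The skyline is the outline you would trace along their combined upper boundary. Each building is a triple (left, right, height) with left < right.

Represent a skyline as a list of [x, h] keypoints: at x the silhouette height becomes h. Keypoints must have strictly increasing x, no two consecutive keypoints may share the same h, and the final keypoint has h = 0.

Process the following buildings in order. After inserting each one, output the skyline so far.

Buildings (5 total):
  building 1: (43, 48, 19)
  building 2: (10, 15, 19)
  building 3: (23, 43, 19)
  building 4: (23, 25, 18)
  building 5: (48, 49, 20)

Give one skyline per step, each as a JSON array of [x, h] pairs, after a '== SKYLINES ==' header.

== SKYLINES ==
[[43,19],[48,0]]
[[10,19],[15,0],[43,19],[48,0]]
[[10,19],[15,0],[23,19],[48,0]]
[[10,19],[15,0],[23,19],[48,0]]
[[10,19],[15,0],[23,19],[48,20],[49,0]]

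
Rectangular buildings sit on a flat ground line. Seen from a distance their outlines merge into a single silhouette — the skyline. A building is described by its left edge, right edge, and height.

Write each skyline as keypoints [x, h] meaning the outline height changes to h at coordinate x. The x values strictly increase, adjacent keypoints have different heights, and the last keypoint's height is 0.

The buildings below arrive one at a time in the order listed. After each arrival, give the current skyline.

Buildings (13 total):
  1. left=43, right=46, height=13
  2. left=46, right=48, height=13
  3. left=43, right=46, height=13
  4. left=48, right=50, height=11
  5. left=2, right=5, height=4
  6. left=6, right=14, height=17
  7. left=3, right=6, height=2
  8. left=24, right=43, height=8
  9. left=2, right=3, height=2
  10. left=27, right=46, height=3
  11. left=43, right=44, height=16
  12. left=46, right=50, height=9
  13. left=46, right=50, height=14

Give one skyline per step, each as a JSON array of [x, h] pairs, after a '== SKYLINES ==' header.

== SKYLINES ==
[[43,13],[46,0]]
[[43,13],[48,0]]
[[43,13],[48,0]]
[[43,13],[48,11],[50,0]]
[[2,4],[5,0],[43,13],[48,11],[50,0]]
[[2,4],[5,0],[6,17],[14,0],[43,13],[48,11],[50,0]]
[[2,4],[5,2],[6,17],[14,0],[43,13],[48,11],[50,0]]
[[2,4],[5,2],[6,17],[14,0],[24,8],[43,13],[48,11],[50,0]]
[[2,4],[5,2],[6,17],[14,0],[24,8],[43,13],[48,11],[50,0]]
[[2,4],[5,2],[6,17],[14,0],[24,8],[43,13],[48,11],[50,0]]
[[2,4],[5,2],[6,17],[14,0],[24,8],[43,16],[44,13],[48,11],[50,0]]
[[2,4],[5,2],[6,17],[14,0],[24,8],[43,16],[44,13],[48,11],[50,0]]
[[2,4],[5,2],[6,17],[14,0],[24,8],[43,16],[44,13],[46,14],[50,0]]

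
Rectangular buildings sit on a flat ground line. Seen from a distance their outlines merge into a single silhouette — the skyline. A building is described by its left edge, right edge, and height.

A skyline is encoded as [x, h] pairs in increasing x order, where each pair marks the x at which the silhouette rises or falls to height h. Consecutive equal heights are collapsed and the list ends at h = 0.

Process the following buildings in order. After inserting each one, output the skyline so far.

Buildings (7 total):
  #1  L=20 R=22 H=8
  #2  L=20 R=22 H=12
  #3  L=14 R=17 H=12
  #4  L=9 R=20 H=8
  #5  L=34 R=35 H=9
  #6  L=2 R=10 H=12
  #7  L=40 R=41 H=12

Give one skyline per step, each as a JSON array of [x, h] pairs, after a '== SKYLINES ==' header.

== SKYLINES ==
[[20,8],[22,0]]
[[20,12],[22,0]]
[[14,12],[17,0],[20,12],[22,0]]
[[9,8],[14,12],[17,8],[20,12],[22,0]]
[[9,8],[14,12],[17,8],[20,12],[22,0],[34,9],[35,0]]
[[2,12],[10,8],[14,12],[17,8],[20,12],[22,0],[34,9],[35,0]]
[[2,12],[10,8],[14,12],[17,8],[20,12],[22,0],[34,9],[35,0],[40,12],[41,0]]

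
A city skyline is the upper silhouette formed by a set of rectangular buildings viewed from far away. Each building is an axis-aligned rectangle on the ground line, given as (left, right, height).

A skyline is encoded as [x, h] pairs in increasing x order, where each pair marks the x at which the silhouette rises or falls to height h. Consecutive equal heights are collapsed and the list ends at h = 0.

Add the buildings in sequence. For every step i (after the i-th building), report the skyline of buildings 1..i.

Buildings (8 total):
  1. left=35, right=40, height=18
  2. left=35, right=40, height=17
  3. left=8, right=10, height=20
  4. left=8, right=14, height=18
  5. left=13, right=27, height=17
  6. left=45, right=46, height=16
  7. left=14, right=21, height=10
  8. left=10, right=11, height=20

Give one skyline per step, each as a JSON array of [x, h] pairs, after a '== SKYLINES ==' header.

== SKYLINES ==
[[35,18],[40,0]]
[[35,18],[40,0]]
[[8,20],[10,0],[35,18],[40,0]]
[[8,20],[10,18],[14,0],[35,18],[40,0]]
[[8,20],[10,18],[14,17],[27,0],[35,18],[40,0]]
[[8,20],[10,18],[14,17],[27,0],[35,18],[40,0],[45,16],[46,0]]
[[8,20],[10,18],[14,17],[27,0],[35,18],[40,0],[45,16],[46,0]]
[[8,20],[11,18],[14,17],[27,0],[35,18],[40,0],[45,16],[46,0]]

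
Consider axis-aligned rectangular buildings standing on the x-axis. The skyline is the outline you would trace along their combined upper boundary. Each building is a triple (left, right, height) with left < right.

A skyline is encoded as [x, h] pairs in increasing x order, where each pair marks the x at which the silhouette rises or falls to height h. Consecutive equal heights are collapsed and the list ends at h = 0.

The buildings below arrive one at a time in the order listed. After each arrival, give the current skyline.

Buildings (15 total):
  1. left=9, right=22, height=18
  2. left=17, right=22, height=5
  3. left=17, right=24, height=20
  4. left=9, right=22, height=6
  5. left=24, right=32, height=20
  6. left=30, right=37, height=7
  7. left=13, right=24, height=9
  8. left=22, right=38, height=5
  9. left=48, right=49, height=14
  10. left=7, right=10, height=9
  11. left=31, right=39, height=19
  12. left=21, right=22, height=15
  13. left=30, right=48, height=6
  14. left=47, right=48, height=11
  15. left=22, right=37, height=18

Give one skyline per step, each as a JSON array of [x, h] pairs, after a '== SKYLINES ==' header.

== SKYLINES ==
[[9,18],[22,0]]
[[9,18],[22,0]]
[[9,18],[17,20],[24,0]]
[[9,18],[17,20],[24,0]]
[[9,18],[17,20],[32,0]]
[[9,18],[17,20],[32,7],[37,0]]
[[9,18],[17,20],[32,7],[37,0]]
[[9,18],[17,20],[32,7],[37,5],[38,0]]
[[9,18],[17,20],[32,7],[37,5],[38,0],[48,14],[49,0]]
[[7,9],[9,18],[17,20],[32,7],[37,5],[38,0],[48,14],[49,0]]
[[7,9],[9,18],[17,20],[32,19],[39,0],[48,14],[49,0]]
[[7,9],[9,18],[17,20],[32,19],[39,0],[48,14],[49,0]]
[[7,9],[9,18],[17,20],[32,19],[39,6],[48,14],[49,0]]
[[7,9],[9,18],[17,20],[32,19],[39,6],[47,11],[48,14],[49,0]]
[[7,9],[9,18],[17,20],[32,19],[39,6],[47,11],[48,14],[49,0]]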